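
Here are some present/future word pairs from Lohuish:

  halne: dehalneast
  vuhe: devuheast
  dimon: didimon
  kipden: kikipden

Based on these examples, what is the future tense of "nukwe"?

halne and kipden both have last vowel 'e' yet inflect differently (dehalneast, kikipden), so the last vowel is not what conditions the rule; whether the stem ends in a vowel or a consonant is.
"nukwe" ends in a vowel. The stems ending in a vowel (halne → dehalneast, vuhe → devuheast) add de- … -ast around the stem.
The other pattern: stems ending in a consonant repeat the first consonant+vowel as a prefix.
So nukwe → denukweast.

denukweast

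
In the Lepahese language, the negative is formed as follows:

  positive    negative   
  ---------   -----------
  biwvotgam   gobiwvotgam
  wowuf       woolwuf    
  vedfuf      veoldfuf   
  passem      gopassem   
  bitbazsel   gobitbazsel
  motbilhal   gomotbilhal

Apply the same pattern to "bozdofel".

gobozdofel

vedfuf and passem both have 2 vowels yet inflect differently (veoldfuf, gopassem), so the number of vowels is not what conditions the rule; the final letter is.
"bozdofel" ends in -l. The stems ending in -l (bitbazsel → gobitbazsel, motbilhal → gomotbilhal) add the prefix go-.
So bozdofel → gobozdofel.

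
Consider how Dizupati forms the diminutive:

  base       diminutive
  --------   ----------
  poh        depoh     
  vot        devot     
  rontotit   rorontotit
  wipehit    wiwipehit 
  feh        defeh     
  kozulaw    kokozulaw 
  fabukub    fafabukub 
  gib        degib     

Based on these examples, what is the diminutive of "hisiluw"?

"hisiluw" has 3 vowels. The stems with 3 vowels (rontotit → rorontotit, fabukub → fafabukub, wipehit → wiwipehit) repeat the first consonant+vowel as a prefix.
So hisiluw → hihisiluw.

hihisiluw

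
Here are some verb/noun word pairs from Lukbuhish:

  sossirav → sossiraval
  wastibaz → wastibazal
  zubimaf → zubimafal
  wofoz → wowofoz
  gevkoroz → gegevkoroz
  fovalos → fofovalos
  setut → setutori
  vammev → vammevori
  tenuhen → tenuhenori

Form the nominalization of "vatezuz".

"vatezuz" has last vowel 'u'. The one such stem in the data (setut → setutori) adds -ori, so the same rule applies.
So vatezuz → vatezuzori.

vatezuzori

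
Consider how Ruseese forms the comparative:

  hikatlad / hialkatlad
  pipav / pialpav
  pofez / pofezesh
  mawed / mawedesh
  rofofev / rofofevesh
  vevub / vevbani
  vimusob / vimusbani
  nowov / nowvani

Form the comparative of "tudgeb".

tudgebesh

"tudgeb" has last vowel 'e'. The stems whose last vowel is 'e' (pofez → pofezesh, mawed → mawedesh, rofofev → rofofevesh) add -esh.
So tudgeb → tudgebesh.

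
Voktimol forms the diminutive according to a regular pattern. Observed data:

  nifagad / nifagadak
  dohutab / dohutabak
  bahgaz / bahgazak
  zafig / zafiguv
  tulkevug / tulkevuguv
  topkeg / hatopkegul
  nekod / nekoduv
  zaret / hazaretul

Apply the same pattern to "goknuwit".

goknuwituv

topkeg and zafig both end in -g yet inflect differently (hatopkegul, zafiguv), so the final letter is not what conditions the rule; the last vowel is.
"goknuwit" has last vowel 'i'. The one such stem in the data (zafig → zafiguv) adds -uv, so the same rule applies.
So goknuwit → goknuwituv.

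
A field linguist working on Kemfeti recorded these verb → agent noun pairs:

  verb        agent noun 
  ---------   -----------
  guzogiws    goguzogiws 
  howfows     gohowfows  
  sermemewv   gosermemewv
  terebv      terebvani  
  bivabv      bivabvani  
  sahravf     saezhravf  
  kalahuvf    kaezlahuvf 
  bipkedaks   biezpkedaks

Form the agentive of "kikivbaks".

"kikivbaks" has second-to-last letter 'k'. The one such stem in the data (bipkedaks → biezpkedaks) inserts -ez- after the first vowel (as do sahravf, kalahuvf), so the same rule applies.
The other patterns: stems whose second-to-last letter is 'w' add the prefix go-; stems whose second-to-last letter is 'b' add -ani.
So kikivbaks → kiezkivbaks.

kiezkivbaks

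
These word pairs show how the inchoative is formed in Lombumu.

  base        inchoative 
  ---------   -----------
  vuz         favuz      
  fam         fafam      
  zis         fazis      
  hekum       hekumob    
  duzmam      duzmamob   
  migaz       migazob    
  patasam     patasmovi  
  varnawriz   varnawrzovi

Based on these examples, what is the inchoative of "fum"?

fafum

"fum" has 1 vowel. The stems with 1 vowel (vuz → favuz, fam → fafam, zis → fazis) add the prefix fa-.
The other patterns: stems with 2 vowels add -ob; stems with 3 vowels delete the last vowel and add -ovi.
So fum → fafum.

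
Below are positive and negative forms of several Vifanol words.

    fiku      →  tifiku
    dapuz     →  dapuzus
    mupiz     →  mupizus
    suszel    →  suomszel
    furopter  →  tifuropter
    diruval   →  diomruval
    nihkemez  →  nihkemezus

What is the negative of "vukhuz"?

fiku and dapuz both have last vowel 'u' yet inflect differently (tifiku, dapuzus), so the last vowel is not what conditions the rule; the final letter is.
"vukhuz" ends in -z. The stems ending in -z (mupiz → mupizus, dapuz → dapuzus, nihkemez → nihkemezus) add -us.
So vukhuz → vukhuzus.

vukhuzus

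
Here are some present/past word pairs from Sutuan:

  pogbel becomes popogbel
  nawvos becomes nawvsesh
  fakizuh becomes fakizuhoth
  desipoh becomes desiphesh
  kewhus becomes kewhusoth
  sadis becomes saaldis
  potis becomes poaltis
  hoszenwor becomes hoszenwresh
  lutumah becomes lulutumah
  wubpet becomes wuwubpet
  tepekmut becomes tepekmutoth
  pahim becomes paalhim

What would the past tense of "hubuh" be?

hubuhoth

kewhus and sadis both end in -s yet inflect differently (kewhusoth, saaldis), so the final letter is not what conditions the rule; the last vowel is.
"hubuh" has last vowel 'u'. The stems whose last vowel is 'u' (tepekmut → tepekmutoth, fakizuh → fakizuhoth, kewhus → kewhusoth) add -oth.
So hubuh → hubuhoth.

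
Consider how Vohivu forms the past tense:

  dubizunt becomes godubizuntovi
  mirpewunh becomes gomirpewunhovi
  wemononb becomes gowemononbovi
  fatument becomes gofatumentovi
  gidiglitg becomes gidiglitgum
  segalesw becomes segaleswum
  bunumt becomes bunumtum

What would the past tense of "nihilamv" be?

"nihilamv" has second-to-last letter 'm'. The one such stem in the data (bunumt → bunumtum) adds -um, so the same rule applies.
The other pattern: stems whose second-to-last letter is 'n' add go- … -ovi around the stem.
So nihilamv → nihilamvum.

nihilamvum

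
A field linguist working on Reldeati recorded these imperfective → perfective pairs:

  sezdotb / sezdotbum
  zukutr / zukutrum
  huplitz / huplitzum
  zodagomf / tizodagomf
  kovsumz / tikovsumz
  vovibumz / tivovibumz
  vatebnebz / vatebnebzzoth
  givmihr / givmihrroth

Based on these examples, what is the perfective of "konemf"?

tikonemf

huplitz and kovsumz both end in -z yet inflect differently (huplitzum, tikovsumz), so the final letter is not what conditions the rule; the second-to-last letter is.
"konemf" has second-to-last letter 'm'. The stems whose second-to-last letter is 'm' (zodagomf → tizodagomf, kovsumz → tikovsumz, vovibumz → tivovibumz) add the prefix ti-.
The other patterns: stems whose second-to-last letter is 't' add -um; stems whose second-to-last letter is 'b' or 'h' double the final consonant and add -oth.
So konemf → tikonemf.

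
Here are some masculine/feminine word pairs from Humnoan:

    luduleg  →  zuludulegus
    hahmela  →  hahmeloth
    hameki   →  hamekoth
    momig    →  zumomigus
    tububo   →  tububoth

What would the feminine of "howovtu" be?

momig and hameki both have last vowel 'i' yet inflect differently (zumomigus, hamekoth), so the last vowel is not what conditions the rule; whether the stem ends in a vowel or a consonant is.
"howovtu" ends in a vowel. The stems ending in a vowel (hameki → hamekoth, tububo → tububoth, hahmela → hahmeloth) drop the final letter and add -oth.
So howovtu → howovtoth.

howovtoth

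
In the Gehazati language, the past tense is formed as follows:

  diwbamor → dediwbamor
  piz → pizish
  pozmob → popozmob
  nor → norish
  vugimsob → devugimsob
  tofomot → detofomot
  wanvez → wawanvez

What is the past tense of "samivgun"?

desamivgun

piz and wanvez both end in -z yet inflect differently (pizish, wawanvez), so the final letter is not what conditions the rule; the number of vowels is.
"samivgun" has 3 vowels. The stems with 3 vowels (vugimsob → devugimsob, tofomot → detofomot, diwbamor → dediwbamor) add the prefix de-.
The other patterns: stems with 1 vowel add -ish; stems with 2 vowels repeat the first consonant+vowel as a prefix.
So samivgun → desamivgun.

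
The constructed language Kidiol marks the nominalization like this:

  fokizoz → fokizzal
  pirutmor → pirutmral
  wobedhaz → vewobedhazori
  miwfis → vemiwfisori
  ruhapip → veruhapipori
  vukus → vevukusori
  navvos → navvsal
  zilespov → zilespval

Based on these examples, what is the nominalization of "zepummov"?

"zepummov" has last vowel 'o'. The stems whose last vowel is 'o' (navvos → navvsal, pirutmor → pirutmral, zilespov → zilespval) delete the last vowel and add -al.
So zepummov → zepummval.

zepummval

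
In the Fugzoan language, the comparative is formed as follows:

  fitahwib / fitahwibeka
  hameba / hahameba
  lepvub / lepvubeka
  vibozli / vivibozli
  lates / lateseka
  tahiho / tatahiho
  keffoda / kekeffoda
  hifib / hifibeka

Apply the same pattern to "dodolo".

hifib and vibozli both have last vowel 'i' yet inflect differently (hifibeka, vivibozli), so the last vowel is not what conditions the rule; whether the stem ends in a vowel or a consonant is.
"dodolo" ends in a vowel. The stems ending in a vowel (hameba → hahameba, keffoda → kekeffoda, vibozli → vivibozli) repeat the first consonant+vowel as a prefix.
The other pattern: stems ending in a consonant add -eka.
So dodolo → dododolo.

dododolo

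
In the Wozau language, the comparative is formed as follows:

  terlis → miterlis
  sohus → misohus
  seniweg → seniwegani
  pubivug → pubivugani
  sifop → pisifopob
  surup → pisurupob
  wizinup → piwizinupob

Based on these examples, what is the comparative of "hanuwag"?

sohus and pubivug both have last vowel 'u' yet inflect differently (misohus, pubivugani), so the last vowel is not what conditions the rule; the final letter is.
"hanuwag" ends in -g. The stems ending in -g (seniweg → seniwegani, pubivug → pubivugani) add -ani.
The other patterns: stems ending in -s add the prefix mi-; stems ending in -p add pi- … -ob around the stem.
So hanuwag → hanuwagani.

hanuwagani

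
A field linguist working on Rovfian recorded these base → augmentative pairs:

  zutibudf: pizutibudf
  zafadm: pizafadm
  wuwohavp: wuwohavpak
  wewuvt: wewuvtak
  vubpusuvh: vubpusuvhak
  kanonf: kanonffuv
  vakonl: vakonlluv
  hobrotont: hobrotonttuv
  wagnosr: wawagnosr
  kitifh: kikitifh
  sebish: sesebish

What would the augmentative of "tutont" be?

zutibudf and kanonf both end in -f yet inflect differently (pizutibudf, kanonffuv), so the final letter is not what conditions the rule; the second-to-last letter is.
"tutont" has second-to-last letter 'n'. The stems whose second-to-last letter is 'n' (kanonf → kanonffuv, vakonl → vakonlluv, hobrotont → hobrotonttuv) double the final consonant and add -uv.
The other patterns: stems whose second-to-last letter is 'd' add the prefix pi-; stems whose second-to-last letter is 'v' add -ak; stems whose second-to-last letter is 'f' or 's' repeat the first consonant+vowel as a prefix.
So tutont → tutonttuv.

tutonttuv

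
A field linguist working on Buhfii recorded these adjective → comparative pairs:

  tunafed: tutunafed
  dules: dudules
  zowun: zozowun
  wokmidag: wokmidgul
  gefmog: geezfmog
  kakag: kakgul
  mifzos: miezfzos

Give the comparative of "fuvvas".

wokmidag and gefmog both end in -g yet inflect differently (wokmidgul, geezfmog), so the final letter is not what conditions the rule; the last vowel is.
"fuvvas" has last vowel 'a'. The stems whose last vowel is 'a' (wokmidag → wokmidgul, kakag → kakgul) delete the last vowel and add -ul.
So fuvvas → fuvvsul.

fuvvsul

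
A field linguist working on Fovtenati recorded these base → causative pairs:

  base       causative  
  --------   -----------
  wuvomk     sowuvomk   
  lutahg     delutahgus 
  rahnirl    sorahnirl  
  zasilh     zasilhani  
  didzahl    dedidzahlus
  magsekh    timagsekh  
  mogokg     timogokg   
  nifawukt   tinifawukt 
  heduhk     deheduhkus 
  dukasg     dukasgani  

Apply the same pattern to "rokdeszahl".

derokdeszahlus

dukasg and lutahg both end in -g yet inflect differently (dukasgani, delutahgus), so the final letter is not what conditions the rule; the second-to-last letter is.
"rokdeszahl" has second-to-last letter 'h'. The stems whose second-to-last letter is 'h' (didzahl → dedidzahlus, heduhk → deheduhkus, lutahg → delutahgus) add de- … -us around the stem.
The other patterns: stems whose second-to-last letter is 'l' or 's' add -ani; stems whose second-to-last letter is 'k' add the prefix ti-; stems whose second-to-last letter is 'm' or 'r' add the prefix so-.
So rokdeszahl → derokdeszahlus.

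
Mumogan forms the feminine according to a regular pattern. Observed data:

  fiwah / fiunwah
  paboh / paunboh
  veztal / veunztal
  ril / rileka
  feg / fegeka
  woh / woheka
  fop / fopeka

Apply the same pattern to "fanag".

veztal and ril both end in -l yet inflect differently (veunztal, rileka), so the final letter is not what conditions the rule; the number of vowels is.
"fanag" has 2 vowels. The stems with 2 vowels (fiwah → fiunwah, paboh → paunboh, veztal → veunztal) insert -un- after the first vowel.
The other pattern: stems with 1 vowel add -eka.
So fanag → faunnag.

faunnag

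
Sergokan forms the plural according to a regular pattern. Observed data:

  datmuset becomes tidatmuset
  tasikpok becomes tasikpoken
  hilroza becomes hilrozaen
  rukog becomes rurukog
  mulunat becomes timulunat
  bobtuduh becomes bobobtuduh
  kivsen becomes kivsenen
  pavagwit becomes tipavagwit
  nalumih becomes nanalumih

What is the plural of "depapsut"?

nalumih and pavagwit both have last vowel 'i' yet inflect differently (nanalumih, tipavagwit), so the last vowel is not what conditions the rule; the final letter is.
"depapsut" ends in -t. The stems ending in -t (pavagwit → tipavagwit, mulunat → timulunat, datmuset → tidatmuset) add the prefix ti-.
The other patterns: stems ending in -g or -h repeat the first consonant+vowel as a prefix; stems ending in -a, -k or -n add -en.
So depapsut → tidepapsut.

tidepapsut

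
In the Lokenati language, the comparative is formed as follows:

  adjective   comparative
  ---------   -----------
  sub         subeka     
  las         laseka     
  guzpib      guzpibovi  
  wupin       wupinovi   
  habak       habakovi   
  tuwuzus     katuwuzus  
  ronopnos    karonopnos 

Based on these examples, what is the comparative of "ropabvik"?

karopabvik

"ropabvik" has 3 vowels. The stems with 3 vowels (tuwuzus → katuwuzus, ronopnos → karonopnos) add the prefix ka-.
So ropabvik → karopabvik.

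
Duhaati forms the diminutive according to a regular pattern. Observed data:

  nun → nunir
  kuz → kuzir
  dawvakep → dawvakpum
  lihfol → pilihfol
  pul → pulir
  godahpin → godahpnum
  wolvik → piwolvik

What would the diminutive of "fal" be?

falir

pul and lihfol both end in -l yet inflect differently (pulir, pilihfol), so the final letter is not what conditions the rule; the number of vowels is.
"fal" has 1 vowel. The stems with 1 vowel (kuz → kuzir, pul → pulir, nun → nunir) add -ir.
The other patterns: stems with 2 vowels add the prefix pi-; stems with 3 vowels delete the last vowel and add -um.
So fal → falir.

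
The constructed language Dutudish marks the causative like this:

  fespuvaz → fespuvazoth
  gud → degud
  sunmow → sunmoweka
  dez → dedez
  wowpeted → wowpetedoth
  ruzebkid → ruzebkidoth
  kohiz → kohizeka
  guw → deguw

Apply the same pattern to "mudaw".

mudaweka

dez and kohiz both end in -z yet inflect differently (dedez, kohizeka), so the final letter is not what conditions the rule; the number of vowels is.
"mudaw" has 2 vowels. The stems with 2 vowels (kohiz → kohizeka, sunmow → sunmoweka) add -eka.
So mudaw → mudaweka.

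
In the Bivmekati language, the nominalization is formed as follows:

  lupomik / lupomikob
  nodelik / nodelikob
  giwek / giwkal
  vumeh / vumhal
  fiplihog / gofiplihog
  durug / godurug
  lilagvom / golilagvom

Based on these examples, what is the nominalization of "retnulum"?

"retnulum" has last vowel 'u'. The one such stem in the data (durug → godurug) adds the prefix go-, so the same rule applies.
So retnulum → goretnulum.

goretnulum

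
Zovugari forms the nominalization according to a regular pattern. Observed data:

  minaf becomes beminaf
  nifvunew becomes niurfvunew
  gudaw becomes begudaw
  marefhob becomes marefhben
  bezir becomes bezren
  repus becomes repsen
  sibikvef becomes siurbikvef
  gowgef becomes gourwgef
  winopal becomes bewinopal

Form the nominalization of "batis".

gowgef and minaf both end in -f yet inflect differently (gourwgef, beminaf), so the final letter is not what conditions the rule; the last vowel is.
"batis" has last vowel 'i'. The one such stem in the data (bezir → bezren) deletes the last vowel and adds -en (as do repus, marefhob), so the same rule applies.
So batis → batsen.

batsen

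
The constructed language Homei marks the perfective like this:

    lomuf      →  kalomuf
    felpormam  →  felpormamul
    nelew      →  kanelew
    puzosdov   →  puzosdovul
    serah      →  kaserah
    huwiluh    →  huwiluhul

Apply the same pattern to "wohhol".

kawohhol

serah and huwiluh both end in -h yet inflect differently (kaserah, huwiluhul), so the final letter is not what conditions the rule; the number of vowels is.
"wohhol" has 2 vowels. The stems with 2 vowels (lomuf → kalomuf, serah → kaserah, nelew → kanelew) add the prefix ka-.
The other pattern: stems with 3 vowels add -ul.
So wohhol → kawohhol.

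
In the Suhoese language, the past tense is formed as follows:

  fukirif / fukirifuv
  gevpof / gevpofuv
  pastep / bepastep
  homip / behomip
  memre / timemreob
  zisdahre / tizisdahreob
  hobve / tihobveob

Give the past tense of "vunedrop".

bevunedrop

fukirif and homip both have last vowel 'i' yet inflect differently (fukirifuv, behomip), so the last vowel is not what conditions the rule; the final letter is.
"vunedrop" ends in -p. The stems ending in -p (pastep → bepastep, homip → behomip) add the prefix be-.
So vunedrop → bevunedrop.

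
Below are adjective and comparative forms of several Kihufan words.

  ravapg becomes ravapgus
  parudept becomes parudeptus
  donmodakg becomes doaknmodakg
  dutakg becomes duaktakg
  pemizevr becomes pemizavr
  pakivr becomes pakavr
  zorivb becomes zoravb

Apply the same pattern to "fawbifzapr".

fawbifzaprus

ravapg and donmodakg both end in -g yet inflect differently (ravapgus, doaknmodakg), so the final letter is not what conditions the rule; the second-to-last letter is.
"fawbifzapr" has second-to-last letter 'p'. The stems whose second-to-last letter is 'p' (ravapg → ravapgus, parudept → parudeptus) add -us.
The other patterns: stems whose second-to-last letter is 'k' insert -ak- after the first vowel; stems whose second-to-last letter is 'v' change the last vowel to 'a'.
So fawbifzapr → fawbifzaprus.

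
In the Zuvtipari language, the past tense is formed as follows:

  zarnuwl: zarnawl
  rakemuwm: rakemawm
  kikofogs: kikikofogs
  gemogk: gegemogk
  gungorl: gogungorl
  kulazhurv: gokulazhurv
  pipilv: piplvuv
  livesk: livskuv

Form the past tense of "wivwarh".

zarnuwl and gungorl both end in -l yet inflect differently (zarnawl, gogungorl), so the final letter is not what conditions the rule; the second-to-last letter is.
"wivwarh" has second-to-last letter 'r'. The stems whose second-to-last letter is 'r' (gungorl → gogungorl, kulazhurv → gokulazhurv) add the prefix go-.
So wivwarh → gowivwarh.

gowivwarh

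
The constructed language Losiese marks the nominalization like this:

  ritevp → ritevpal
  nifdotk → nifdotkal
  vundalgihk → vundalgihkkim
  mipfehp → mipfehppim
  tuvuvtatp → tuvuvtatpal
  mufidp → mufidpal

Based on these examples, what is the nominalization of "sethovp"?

vundalgihk and nifdotk both end in -k yet inflect differently (vundalgihkkim, nifdotkal), so the final letter is not what conditions the rule; the second-to-last letter is.
"sethovp" has second-to-last letter 'v'. The one such stem in the data (ritevp → ritevpal) adds -al, so the same rule applies.
The other pattern: stems whose second-to-last letter is 'h' double the final consonant and add -im.
So sethovp → sethovpal.

sethovpal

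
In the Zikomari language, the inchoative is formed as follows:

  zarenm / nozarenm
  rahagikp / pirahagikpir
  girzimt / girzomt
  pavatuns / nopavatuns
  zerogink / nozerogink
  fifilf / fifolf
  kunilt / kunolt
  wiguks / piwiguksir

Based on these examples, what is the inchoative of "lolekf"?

wiguks and pavatuns both end in -s yet inflect differently (piwiguksir, nopavatuns), so the final letter is not what conditions the rule; the second-to-last letter is.
"lolekf" has second-to-last letter 'k'. The stems whose second-to-last letter is 'k' (rahagikp → pirahagikpir, wiguks → piwiguksir) add pi- … -ir around the stem.
So lolekf → pilolekfir.

pilolekfir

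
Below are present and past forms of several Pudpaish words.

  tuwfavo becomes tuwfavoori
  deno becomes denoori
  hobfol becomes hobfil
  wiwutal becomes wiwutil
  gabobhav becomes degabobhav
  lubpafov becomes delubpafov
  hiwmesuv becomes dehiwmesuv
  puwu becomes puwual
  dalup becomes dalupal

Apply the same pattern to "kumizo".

kumizoori

tuwfavo and hobfol both have last vowel 'o' yet inflect differently (tuwfavoori, hobfil), so the last vowel is not what conditions the rule; the final letter is.
"kumizo" ends in -o. The stems ending in -o (tuwfavo → tuwfavoori, deno → denoori) add -ori.
The other patterns: stems ending in -l change the last vowel to 'i'; stems ending in -v add the prefix de-; stems ending in -p or -u add -al.
So kumizo → kumizoori.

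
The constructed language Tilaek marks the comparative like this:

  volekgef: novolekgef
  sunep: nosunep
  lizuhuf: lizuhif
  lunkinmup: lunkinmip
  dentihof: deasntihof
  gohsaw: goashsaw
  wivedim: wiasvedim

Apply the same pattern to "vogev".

volekgef and lizuhuf both end in -f yet inflect differently (novolekgef, lizuhif), so the final letter is not what conditions the rule; the last vowel is.
"vogev" has last vowel 'e'. The stems whose last vowel is 'e' (volekgef → novolekgef, sunep → nosunep) add the prefix no-.
The other patterns: stems whose last vowel is 'u' change the last vowel to 'i'; stems whose last vowel is 'a', 'i' or 'o' insert -as- after the first vowel.
So vogev → novogev.

novogev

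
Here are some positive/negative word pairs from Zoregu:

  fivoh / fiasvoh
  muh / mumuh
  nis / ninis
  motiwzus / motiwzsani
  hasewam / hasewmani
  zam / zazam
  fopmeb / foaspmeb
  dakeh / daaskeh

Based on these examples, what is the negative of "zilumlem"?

muh and fivoh both end in -h yet inflect differently (mumuh, fiasvoh), so the final letter is not what conditions the rule; the number of vowels is.
"zilumlem" has 3 vowels. The stems with 3 vowels (motiwzus → motiwzsani, hasewam → hasewmani) delete the last vowel and add -ani.
The other patterns: stems with 1 vowel repeat the first consonant+vowel as a prefix; stems with 2 vowels insert -as- after the first vowel.
So zilumlem → zilumlmani.

zilumlmani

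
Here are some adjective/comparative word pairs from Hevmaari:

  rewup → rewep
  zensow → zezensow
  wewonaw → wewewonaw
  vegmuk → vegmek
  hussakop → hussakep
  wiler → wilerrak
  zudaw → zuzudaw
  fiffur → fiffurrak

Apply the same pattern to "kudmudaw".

kukudmudaw

"kudmudaw" ends in -w. The stems ending in -w (zensow → zezensow, wewonaw → wewewonaw, zudaw → zuzudaw) repeat the first consonant+vowel as a prefix.
The other patterns: stems ending in -r double the final consonant and add -ak; stems ending in -k or -p change the last vowel to 'e'.
So kudmudaw → kukudmudaw.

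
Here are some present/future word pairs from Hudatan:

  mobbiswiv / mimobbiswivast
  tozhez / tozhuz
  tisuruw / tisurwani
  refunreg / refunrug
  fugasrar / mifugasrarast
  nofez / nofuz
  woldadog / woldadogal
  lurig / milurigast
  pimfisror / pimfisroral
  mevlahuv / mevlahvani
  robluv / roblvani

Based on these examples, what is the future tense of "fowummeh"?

lurig and woldadog both end in -g yet inflect differently (milurigast, woldadogal), so the final letter is not what conditions the rule; the last vowel is.
"fowummeh" has last vowel 'e'. The stems whose last vowel is 'e' (nofez → nofuz, refunreg → refunrug, tozhez → tozhuz) change the last vowel to 'u'.
The other patterns: stems whose last vowel is 'a' or 'i' add mi- … -ast around the stem; stems whose last vowel is 'o' add -al; stems whose last vowel is 'u' delete the last vowel and add -ani.
So fowummeh → fowummuh.

fowummuh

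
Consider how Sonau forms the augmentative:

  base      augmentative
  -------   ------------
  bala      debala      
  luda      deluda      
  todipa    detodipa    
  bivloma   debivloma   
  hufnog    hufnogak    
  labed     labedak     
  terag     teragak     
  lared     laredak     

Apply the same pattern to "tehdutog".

bala and terag both have last vowel 'a' yet inflect differently (debala, teragak), so the last vowel is not what conditions the rule; the final letter is.
"tehdutog" ends in -g. The stems ending in -g (hufnog → hufnogak, terag → teragak) add -ak.
So tehdutog → tehdutogak.

tehdutogak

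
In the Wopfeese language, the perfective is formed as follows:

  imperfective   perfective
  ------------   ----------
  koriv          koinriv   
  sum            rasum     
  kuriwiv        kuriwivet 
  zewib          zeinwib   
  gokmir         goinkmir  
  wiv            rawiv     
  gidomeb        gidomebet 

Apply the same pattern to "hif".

wiv and koriv both end in -v yet inflect differently (rawiv, koinriv), so the final letter is not what conditions the rule; the number of vowels is.
"hif" has 1 vowel. The stems with 1 vowel (sum → rasum, wiv → rawiv) add the prefix ra-.
The other patterns: stems with 2 vowels insert -in- after the first vowel; stems with 3 vowels add -et.
So hif → rahif.

rahif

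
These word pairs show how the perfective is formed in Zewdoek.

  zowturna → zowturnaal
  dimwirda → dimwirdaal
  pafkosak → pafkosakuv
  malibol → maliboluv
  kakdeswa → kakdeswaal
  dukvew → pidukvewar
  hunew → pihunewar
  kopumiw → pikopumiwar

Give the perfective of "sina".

dimwirda and pafkosak both have last vowel 'a' yet inflect differently (dimwirdaal, pafkosakuv), so the last vowel is not what conditions the rule; the final letter is.
"sina" ends in -a. The stems ending in -a (dimwirda → dimwirdaal, kakdeswa → kakdeswaal, zowturna → zowturnaal) add -al.
The other patterns: stems ending in -w add pi- … -ar around the stem; stems ending in -k or -l add -uv.
So sina → sinaal.

sinaal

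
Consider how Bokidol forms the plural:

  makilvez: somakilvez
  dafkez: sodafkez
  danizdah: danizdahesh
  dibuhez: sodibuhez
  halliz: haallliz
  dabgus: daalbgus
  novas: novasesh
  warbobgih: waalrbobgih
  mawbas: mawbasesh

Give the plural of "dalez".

sodalez

warbobgih and danizdah both end in -h yet inflect differently (waalrbobgih, danizdahesh), so the final letter is not what conditions the rule; the last vowel is.
"dalez" has last vowel 'e'. The stems whose last vowel is 'e' (makilvez → somakilvez, dibuhez → sodibuhez, dafkez → sodafkez) add the prefix so-.
So dalez → sodalez.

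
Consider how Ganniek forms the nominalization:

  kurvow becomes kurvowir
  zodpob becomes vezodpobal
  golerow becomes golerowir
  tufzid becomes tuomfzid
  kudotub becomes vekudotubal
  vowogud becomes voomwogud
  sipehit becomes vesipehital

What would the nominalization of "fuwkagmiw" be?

fuwkagmiwir

tufzid and sipehit both have last vowel 'i' yet inflect differently (tuomfzid, vesipehital), so the last vowel is not what conditions the rule; the final letter is.
"fuwkagmiw" ends in -w. The stems ending in -w (kurvow → kurvowir, golerow → golerowir) add -ir.
So fuwkagmiw → fuwkagmiwir.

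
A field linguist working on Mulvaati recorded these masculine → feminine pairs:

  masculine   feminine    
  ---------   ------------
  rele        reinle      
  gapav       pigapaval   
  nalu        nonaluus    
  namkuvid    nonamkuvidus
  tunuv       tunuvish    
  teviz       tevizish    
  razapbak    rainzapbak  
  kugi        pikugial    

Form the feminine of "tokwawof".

tokwawofish

tunuv and gapav both end in -v yet inflect differently (tunuvish, pigapaval), so the final letter is not what conditions the rule; the first letter is.
"tokwawof" begins with t-. The stems beginning with t- (tunuv → tunuvish, teviz → tevizish) add -ish.
The other patterns: stems beginning with n- add no- … -us around the stem; stems beginning with r- insert -in- after the first vowel; stems beginning with g- or k- add pi- … -al around the stem.
So tokwawof → tokwawofish.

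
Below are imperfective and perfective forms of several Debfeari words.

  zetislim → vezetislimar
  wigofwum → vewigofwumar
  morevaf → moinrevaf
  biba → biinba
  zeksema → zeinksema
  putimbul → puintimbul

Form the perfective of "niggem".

veniggemar

"niggem" ends in -m. The stems ending in -m (zetislim → vezetislimar, wigofwum → vewigofwumar) add ve- … -ar around the stem.
So niggem → veniggemar.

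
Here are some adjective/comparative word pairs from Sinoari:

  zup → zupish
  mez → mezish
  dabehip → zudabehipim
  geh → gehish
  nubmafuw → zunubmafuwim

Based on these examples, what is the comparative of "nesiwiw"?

dabehip and zup both end in -p yet inflect differently (zudabehipim, zupish), so the final letter is not what conditions the rule; the number of vowels is.
"nesiwiw" has 3 vowels. The stems with 3 vowels (nubmafuw → zunubmafuwim, dabehip → zudabehipim) add zu- … -im around the stem.
So nesiwiw → zunesiwiwim.

zunesiwiwim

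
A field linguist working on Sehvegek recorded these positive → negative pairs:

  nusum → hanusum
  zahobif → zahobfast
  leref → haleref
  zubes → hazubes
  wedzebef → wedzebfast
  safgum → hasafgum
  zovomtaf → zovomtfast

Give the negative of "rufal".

leref and zovomtaf both end in -f yet inflect differently (haleref, zovomtfast), so the final letter is not what conditions the rule; the number of vowels is.
"rufal" has 2 vowels. The stems with 2 vowels (safgum → hasafgum, nusum → hanusum, zubes → hazubes) add the prefix ha-.
The other pattern: stems with 3 vowels delete the last vowel and add -ast.
So rufal → harufal.

harufal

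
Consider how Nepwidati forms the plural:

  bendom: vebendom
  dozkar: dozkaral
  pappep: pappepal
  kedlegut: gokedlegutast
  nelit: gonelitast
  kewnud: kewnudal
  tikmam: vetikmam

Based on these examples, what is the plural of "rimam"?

tikmam and dozkar both have last vowel 'a' yet inflect differently (vetikmam, dozkaral), so the last vowel is not what conditions the rule; the final letter is.
"rimam" ends in -m. The stems ending in -m (tikmam → vetikmam, bendom → vebendom) add the prefix ve-.
The other patterns: stems ending in -t add go- … -ast around the stem; stems ending in -d, -p or -r add -al.
So rimam → verimam.

verimam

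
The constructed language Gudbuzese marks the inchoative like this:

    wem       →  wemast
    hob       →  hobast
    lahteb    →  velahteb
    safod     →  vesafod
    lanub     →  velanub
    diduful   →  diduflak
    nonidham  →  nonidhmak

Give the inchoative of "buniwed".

"buniwed" has 3 vowels. The stems with 3 vowels (diduful → diduflak, nonidham → nonidhmak) delete the last vowel and add -ak.
The other patterns: stems with 1 vowel add -ast; stems with 2 vowels add the prefix ve-.
So buniwed → buniwdak.

buniwdak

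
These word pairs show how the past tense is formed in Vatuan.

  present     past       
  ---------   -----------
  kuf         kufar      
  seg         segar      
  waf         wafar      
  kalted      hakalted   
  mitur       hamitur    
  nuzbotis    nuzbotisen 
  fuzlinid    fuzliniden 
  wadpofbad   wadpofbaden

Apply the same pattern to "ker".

"ker" has 1 vowel. The stems with 1 vowel (kuf → kufar, seg → segar, waf → wafar) add -ar.
The other patterns: stems with 2 vowels add the prefix ha-; stems with 3 vowels add -en.
So ker → kerar.

kerar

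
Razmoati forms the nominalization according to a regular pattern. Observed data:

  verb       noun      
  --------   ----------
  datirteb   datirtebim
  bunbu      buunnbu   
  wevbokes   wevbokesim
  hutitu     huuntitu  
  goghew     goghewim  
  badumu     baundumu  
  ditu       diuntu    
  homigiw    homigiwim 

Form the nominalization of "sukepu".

"sukepu" ends in -u. The stems ending in -u (bunbu → buunnbu, badumu → baundumu, ditu → diuntu) insert -un- after the first vowel.
So sukepu → suunkepu.

suunkepu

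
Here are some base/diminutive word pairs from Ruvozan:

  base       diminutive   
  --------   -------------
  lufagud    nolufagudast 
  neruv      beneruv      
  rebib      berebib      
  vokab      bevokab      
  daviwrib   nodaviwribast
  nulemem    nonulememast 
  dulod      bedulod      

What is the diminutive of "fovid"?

"fovid" has 2 vowels. The stems with 2 vowels (rebib → berebib, vokab → bevokab, dulod → bedulod) add the prefix be-.
So fovid → befovid.

befovid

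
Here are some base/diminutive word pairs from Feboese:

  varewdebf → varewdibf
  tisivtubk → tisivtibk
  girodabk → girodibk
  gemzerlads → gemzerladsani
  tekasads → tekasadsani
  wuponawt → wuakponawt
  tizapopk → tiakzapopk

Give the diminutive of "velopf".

veaklopf

tisivtubk and tizapopk both end in -k yet inflect differently (tisivtibk, tiakzapopk), so the final letter is not what conditions the rule; the second-to-last letter is.
"velopf" has second-to-last letter 'p'. The one such stem in the data (tizapopk → tiakzapopk) inserts -ak- after the first vowel (as does wuponawt), so the same rule applies.
So velopf → veaklopf.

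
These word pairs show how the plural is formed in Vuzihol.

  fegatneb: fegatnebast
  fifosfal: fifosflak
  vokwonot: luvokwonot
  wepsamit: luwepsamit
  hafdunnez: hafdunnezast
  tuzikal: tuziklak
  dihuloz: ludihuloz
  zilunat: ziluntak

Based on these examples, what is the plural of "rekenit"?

"rekenit" has last vowel 'i'. The one such stem in the data (wepsamit → luwepsamit) adds the prefix lu-, so the same rule applies.
The other patterns: stems whose last vowel is 'a' delete the last vowel and add -ak; stems whose last vowel is 'e' add -ast.
So rekenit → lurekenit.

lurekenit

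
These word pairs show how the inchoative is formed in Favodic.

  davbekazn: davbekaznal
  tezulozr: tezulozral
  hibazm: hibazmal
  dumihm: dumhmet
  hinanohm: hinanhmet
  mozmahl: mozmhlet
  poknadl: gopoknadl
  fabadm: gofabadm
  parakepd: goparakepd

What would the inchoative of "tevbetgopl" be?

hibazm and dumihm both end in -m yet inflect differently (hibazmal, dumhmet), so the final letter is not what conditions the rule; the second-to-last letter is.
"tevbetgopl" has second-to-last letter 'p'. The one such stem in the data (parakepd → goparakepd) adds the prefix go-, so the same rule applies.
So tevbetgopl → gotevbetgopl.

gotevbetgopl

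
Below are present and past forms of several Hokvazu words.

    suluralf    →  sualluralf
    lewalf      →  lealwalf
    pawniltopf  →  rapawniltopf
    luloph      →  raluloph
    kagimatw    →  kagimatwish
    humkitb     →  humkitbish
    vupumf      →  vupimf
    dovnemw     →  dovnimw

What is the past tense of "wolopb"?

rawolopb

"wolopb" has second-to-last letter 'p'. The stems whose second-to-last letter is 'p' (pawniltopf → rapawniltopf, luloph → raluloph) add the prefix ra-.
So wolopb → rawolopb.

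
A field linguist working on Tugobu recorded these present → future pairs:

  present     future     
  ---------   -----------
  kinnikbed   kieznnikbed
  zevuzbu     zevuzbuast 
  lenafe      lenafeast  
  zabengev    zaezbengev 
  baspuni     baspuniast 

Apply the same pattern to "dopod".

lenafe and kinnikbed both have last vowel 'e' yet inflect differently (lenafeast, kieznnikbed), so the last vowel is not what conditions the rule; whether the stem ends in a vowel or a consonant is.
"dopod" ends in a consonant. The stems ending in a consonant (kinnikbed → kieznnikbed, zabengev → zaezbengev) insert -ez- after the first vowel.
So dopod → doezpod.

doezpod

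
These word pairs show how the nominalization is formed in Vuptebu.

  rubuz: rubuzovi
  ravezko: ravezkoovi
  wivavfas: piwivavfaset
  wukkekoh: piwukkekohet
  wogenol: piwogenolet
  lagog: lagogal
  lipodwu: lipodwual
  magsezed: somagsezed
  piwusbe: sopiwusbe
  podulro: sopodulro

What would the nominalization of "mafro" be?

ravezko and podulro both end in -o yet inflect differently (ravezkoovi, sopodulro), so the final letter is not what conditions the rule; the first letter is.
"mafro" begins with m-. The one such stem in the data (magsezed → somagsezed) adds the prefix so-, so the same rule applies.
So mafro → somafro.

somafro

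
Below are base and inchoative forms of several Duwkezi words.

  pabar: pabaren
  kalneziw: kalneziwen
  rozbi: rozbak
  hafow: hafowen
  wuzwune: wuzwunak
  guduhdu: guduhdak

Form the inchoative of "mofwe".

rozbi and kalneziw both have last vowel 'i' yet inflect differently (rozbak, kalneziwen), so the last vowel is not what conditions the rule; whether the stem ends in a vowel or a consonant is.
"mofwe" ends in a vowel. The stems ending in a vowel (rozbi → rozbak, wuzwune → wuzwunak, guduhdu → guduhdak) drop the final letter and add -ak.
So mofwe → mofwak.

mofwak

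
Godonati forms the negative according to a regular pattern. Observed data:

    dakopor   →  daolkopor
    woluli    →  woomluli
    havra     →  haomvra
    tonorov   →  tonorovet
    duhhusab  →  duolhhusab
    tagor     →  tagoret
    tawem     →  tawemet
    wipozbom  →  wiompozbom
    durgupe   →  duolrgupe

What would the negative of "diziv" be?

diolziv

dakopor and tagor both end in -r yet inflect differently (daolkopor, tagoret), so the final letter is not what conditions the rule; the first letter is.
"diziv" begins with d-. The stems beginning with d- (duhhusab → duolhhusab, dakopor → daolkopor, durgupe → duolrgupe) insert -ol- after the first vowel.
The other patterns: stems beginning with t- add -et; stems beginning with h- or w- insert -om- after the first vowel.
So diziv → diolziv.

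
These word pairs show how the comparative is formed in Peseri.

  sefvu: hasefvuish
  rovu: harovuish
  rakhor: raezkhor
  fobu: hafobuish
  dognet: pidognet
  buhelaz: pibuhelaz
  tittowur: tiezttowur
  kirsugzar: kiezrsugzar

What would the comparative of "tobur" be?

buhelaz and kirsugzar both have last vowel 'a' yet inflect differently (pibuhelaz, kiezrsugzar), so the last vowel is not what conditions the rule; the final letter is.
"tobur" ends in -r. The stems ending in -r (rakhor → raezkhor, tittowur → tiezttowur, kirsugzar → kiezrsugzar) insert -ez- after the first vowel.
The other patterns: stems ending in -t or -z add the prefix pi-; stems ending in -u add ha- … -ish around the stem.
So tobur → toezbur.

toezbur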